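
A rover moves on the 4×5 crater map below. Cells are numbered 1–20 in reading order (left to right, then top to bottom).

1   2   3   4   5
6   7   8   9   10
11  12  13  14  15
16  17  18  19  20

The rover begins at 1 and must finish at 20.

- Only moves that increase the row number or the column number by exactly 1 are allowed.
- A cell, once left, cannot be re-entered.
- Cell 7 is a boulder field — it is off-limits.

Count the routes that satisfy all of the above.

A right/down-only route from 1 to 20 makes exactly 3 down-moves and 4 right-moves in some order.
With no other constraints that would be C(7,3) = 35 routes.
Subtract routes through each blocked cell (inclusion–exclusion for overlaps): − through 7: 20 → 15.
That gives 15 routes.

15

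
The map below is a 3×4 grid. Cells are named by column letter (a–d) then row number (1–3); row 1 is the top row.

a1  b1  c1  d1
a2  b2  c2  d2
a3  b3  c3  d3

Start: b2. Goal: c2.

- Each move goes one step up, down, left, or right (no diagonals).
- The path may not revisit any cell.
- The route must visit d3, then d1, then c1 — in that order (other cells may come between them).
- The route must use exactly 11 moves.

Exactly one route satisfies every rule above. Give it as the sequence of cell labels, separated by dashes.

b2 - b1 - a1 - a2 - a3 - b3 - c3 - d3 - d2 - d1 - c1 - c2

The waypoints must appear in the order d3, d1, c1, with no cell reused.
Route from b2: up 1 to b1, left 1 to a1, down 2 to a3, right 3 to d3, up 2 to d1, left 1 to c1, down 1 to c2 — 11 moves in all.
Check: order respected (d3 at step 7, d1 at step 9, c1 at step 10); 11 moves as required.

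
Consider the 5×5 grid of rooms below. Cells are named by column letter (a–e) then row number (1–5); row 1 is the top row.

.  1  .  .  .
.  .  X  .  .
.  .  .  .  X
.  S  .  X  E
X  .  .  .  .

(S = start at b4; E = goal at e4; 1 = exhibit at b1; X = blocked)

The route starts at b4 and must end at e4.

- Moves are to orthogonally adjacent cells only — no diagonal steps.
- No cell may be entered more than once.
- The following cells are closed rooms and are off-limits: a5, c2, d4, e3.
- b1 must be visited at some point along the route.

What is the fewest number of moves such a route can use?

Any route passes through b1 somewhere between b4 and e4. Summing Manhattan distances along the two legs (b4 → b1 → e4) gives a lower bound of 3 + 6 = 9 moves.
That bound ignores the blocked cells. Measuring each leg by the fewest moves that actually steer around them (b4→b1: 3; b1→e4: 8) raises the lower bound to 11.
The shortest route satisfying every rule uses 13 moves: b4 → b3 → b2 → b1 → c1 → d1 → d2 → d3 → c3 → c4 → c5 → d5 → e5 → e4.
The bound of 11 isn't tight here; checking systematically, no route of length 11 through 12 satisfies every constraint, so 13 is the minimum.

13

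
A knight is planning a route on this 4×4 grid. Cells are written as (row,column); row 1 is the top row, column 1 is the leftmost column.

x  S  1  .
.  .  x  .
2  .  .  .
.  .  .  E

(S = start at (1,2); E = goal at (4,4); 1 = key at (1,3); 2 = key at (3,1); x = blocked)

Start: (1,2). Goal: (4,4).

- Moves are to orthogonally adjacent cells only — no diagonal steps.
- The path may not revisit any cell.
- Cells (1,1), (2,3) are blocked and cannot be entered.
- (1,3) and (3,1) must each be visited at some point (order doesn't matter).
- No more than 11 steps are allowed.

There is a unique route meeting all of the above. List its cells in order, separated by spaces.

Any route must reach (1,3) and (3,1) and still end at (4,4) within 11 moves, so the order of the required stops is forced.
Route from (1,2): 2× right (reaching (1,4)), 2× down (reaching (3,4)), 3× left (reaching (3,1)), down to (4,1), 3× right (reaching (4,4)) — 11 moves in all.
Check: all required cells visited; 11 ≤ 11 moves.

(1,2) (1,3) (1,4) (2,4) (3,4) (3,3) (3,2) (3,1) (4,1) (4,2) (4,3) (4,4)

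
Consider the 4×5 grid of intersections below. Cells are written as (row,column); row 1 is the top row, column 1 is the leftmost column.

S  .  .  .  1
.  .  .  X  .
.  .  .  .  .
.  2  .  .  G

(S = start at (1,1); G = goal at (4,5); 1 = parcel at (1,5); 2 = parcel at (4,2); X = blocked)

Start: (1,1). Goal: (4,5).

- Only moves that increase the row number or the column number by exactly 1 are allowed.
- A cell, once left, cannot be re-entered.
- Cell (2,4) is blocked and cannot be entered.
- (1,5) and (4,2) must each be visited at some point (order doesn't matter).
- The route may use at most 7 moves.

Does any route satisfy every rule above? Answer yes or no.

(4,2) is below but to the left of (1,5): going (1,5) → (4,2) would need a leftward move and (4,2) → (1,5) an upward move, so no right/down-only route can visit both required cells.

no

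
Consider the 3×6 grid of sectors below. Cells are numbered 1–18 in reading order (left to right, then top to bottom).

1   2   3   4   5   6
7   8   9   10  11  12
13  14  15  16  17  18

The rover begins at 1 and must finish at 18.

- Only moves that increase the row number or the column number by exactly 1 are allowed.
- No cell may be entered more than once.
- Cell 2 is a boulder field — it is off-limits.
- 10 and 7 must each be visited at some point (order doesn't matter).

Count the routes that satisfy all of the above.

3

A right/down-only route from 1 to 18 makes exactly 2 down-moves and 5 right-moves in some order.
With no other constraints that would be C(7,2) = 21 routes.
A monotone route can only reach the required cells in the order 7, 10, so split there and multiply the segment counts (each segment already excludes blocked cells): 1→7: 1; 7→10: 1; 10→18: 3; product = 3.
That gives 3 routes.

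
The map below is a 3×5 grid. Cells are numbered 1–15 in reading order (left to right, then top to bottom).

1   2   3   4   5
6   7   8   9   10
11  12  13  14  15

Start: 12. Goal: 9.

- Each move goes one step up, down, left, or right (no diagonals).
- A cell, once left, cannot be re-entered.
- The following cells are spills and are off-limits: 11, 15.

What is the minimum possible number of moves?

The Manhattan distance from 12 to 9 is |3−2| + |2−4| = 3, so at least 3 moves are needed.
A route of 3 moves achieves this: 12 → 7 → 8 → 9.
Since 3 matches the lower bound, it is optimal.

3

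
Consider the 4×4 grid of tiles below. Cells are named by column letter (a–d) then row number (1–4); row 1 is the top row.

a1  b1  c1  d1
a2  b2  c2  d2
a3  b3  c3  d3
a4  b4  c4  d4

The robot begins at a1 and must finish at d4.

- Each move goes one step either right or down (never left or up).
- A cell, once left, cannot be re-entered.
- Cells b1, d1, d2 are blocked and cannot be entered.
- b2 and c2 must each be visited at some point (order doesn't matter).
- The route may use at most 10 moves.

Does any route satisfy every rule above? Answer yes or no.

yes

One route that works: a1 → a2 → b2 → c2 → c3 → c4 → d4.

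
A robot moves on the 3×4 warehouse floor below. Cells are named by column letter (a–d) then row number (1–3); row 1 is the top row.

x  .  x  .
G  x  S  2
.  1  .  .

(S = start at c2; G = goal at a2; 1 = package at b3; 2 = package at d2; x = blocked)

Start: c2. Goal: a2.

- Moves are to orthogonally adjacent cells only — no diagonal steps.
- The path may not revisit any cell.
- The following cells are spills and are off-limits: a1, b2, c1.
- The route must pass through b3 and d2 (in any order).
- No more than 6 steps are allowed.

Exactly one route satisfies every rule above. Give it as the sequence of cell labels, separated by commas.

The budget equals the shortest possible length, so every move has to be on a shortest route through the required cells.
Route from c2: right 1 to d2, down 1 to d3, left 3 to a3, up 1 to a2 — 6 moves in all.
Check: all required cells visited; 6 ≤ 6 moves.

c2, d2, d3, c3, b3, a3, a2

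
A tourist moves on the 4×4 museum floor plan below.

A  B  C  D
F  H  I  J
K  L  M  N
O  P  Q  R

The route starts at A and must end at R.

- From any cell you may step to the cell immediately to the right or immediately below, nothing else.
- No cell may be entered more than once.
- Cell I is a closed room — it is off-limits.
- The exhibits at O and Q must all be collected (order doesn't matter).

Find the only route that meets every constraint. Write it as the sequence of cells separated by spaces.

Moves only go right or down, so the column and row indices never decrease.
Route from A: 3× down (reaching O), 3× right (reaching R) — 6 moves in all.
Check: all required cells visited.

A F K O P Q R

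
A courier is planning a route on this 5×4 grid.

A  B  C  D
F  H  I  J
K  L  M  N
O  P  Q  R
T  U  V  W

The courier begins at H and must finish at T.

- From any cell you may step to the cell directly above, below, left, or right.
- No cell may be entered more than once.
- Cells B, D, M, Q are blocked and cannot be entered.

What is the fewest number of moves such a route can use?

4

The Manhattan distance from H to T is |2−5| + |2−1| = 4, so at least 4 moves are needed.
A route of 4 moves achieves this: H → L → P → U → T.
Since 4 matches the lower bound, it is optimal.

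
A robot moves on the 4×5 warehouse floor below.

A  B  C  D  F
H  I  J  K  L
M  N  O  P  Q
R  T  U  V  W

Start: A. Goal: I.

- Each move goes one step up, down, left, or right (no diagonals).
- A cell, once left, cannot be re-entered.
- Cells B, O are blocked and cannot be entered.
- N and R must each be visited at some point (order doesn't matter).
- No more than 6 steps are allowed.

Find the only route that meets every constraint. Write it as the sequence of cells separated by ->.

The 6-move cap with required stops at N, R leaves no slack for detours.
Route from A: down 3 to R, right 1 to T, up 2 to I — 6 moves in all.
Check: all required cells visited; 6 ≤ 6 moves.

A -> H -> M -> R -> T -> N -> I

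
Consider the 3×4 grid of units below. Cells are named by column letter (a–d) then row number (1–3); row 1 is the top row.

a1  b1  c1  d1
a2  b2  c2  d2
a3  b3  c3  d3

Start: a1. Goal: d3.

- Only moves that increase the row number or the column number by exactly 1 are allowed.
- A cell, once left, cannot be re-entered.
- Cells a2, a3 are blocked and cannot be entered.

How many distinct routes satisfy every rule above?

A right/down-only route from a1 to d3 makes exactly 2 down-moves and 3 right-moves in some order.
With no other constraints that would be C(5,2) = 10 routes.
Subtract routes through each blocked cell (inclusion–exclusion for overlaps): − through a2: 4 − through a3: 1 + through a2&a3: 1 → 6.
That gives 6 routes.

6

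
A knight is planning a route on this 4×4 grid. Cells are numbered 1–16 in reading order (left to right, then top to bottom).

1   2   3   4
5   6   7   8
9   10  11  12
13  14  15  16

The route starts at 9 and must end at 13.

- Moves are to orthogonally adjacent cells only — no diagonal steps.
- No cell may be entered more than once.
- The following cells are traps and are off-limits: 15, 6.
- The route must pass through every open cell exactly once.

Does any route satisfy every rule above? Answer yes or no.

no

Cell 16 has only one open neighbour but is neither the start nor the goal, so a Hamiltonian route would have to both enter and leave it through the same neighbour — impossible without revisiting.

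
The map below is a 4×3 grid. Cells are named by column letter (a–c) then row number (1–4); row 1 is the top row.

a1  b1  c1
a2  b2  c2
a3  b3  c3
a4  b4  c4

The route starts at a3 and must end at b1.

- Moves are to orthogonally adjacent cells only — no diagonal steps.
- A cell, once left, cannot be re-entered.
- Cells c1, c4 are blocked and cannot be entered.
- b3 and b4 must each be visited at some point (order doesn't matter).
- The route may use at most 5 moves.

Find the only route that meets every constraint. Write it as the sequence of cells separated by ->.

a3 -> a4 -> b4 -> b3 -> b2 -> b1

Any route must reach b3 and b4 and still end at b1 within 5 moves, so the order of the required stops is forced.
Route from a3: down 1 to a4, right 1 to b4, up 3 to b1 — 5 moves in all.
Check: all required cells visited; 5 ≤ 5 moves.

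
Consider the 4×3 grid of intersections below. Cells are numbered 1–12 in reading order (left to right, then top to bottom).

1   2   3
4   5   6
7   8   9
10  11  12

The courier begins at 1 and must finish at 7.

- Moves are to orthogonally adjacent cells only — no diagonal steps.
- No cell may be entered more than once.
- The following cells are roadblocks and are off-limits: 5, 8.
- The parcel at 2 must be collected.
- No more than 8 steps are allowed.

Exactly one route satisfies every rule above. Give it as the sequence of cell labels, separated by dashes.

The 8-move cap with required stops at 2 leaves no slack for detours.
Route from 1: right 2 to 3, down 3 to 12, left 2 to 10, up 1 to 7 — 8 moves in all.
Check: all required cells visited; 8 ≤ 8 moves.

1 - 2 - 3 - 6 - 9 - 12 - 11 - 10 - 7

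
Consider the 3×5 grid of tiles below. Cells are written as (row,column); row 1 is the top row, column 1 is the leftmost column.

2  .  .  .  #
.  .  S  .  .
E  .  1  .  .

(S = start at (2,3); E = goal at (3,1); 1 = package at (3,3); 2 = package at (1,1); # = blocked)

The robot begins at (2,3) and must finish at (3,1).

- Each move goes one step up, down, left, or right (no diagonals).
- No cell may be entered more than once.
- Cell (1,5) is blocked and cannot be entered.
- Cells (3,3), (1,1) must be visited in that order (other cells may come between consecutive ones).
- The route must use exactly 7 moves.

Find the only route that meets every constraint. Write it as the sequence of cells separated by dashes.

(2,3) - (3,3) - (3,2) - (2,2) - (1,2) - (1,1) - (2,1) - (3,1)

The waypoints must appear in the order (3,3), (1,1), with no cell reused.
Route from (2,3): down to (3,3), left to (3,2), 2× up (reaching (1,2)), left to (1,1), 2× down (reaching (3,1)) — 7 moves in all.
Check: order respected (1 at step 1, 2 at step 5); 7 moves as required.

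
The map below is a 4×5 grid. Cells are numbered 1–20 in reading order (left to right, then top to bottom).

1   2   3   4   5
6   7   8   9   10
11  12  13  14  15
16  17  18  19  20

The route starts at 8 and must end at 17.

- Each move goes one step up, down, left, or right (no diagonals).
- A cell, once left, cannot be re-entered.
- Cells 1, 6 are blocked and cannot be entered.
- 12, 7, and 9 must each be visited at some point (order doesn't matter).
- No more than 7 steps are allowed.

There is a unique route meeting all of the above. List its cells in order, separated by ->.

The 7-move cap with required stops at 12, 7, 9 leaves no slack for detours.
Route from 8: right 1 to 9, up 1 to 4, left 2 to 2, down 3 to 17 — 7 moves in all.
Check: all required cells visited; 7 ≤ 7 moves.

8 -> 9 -> 4 -> 3 -> 2 -> 7 -> 12 -> 17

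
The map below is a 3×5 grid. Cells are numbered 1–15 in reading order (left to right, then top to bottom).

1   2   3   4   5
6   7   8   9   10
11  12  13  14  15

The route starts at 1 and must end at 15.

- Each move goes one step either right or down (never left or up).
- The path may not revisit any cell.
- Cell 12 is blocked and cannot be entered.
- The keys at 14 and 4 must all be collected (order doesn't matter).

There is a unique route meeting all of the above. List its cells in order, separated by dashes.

Moves only go right or down, so the column and row indices never decrease.
Route from 1: right 3 to 4, down 2 to 14, right 1 to 15 — 6 moves in all.
Check: all required cells visited.

1 - 2 - 3 - 4 - 9 - 14 - 15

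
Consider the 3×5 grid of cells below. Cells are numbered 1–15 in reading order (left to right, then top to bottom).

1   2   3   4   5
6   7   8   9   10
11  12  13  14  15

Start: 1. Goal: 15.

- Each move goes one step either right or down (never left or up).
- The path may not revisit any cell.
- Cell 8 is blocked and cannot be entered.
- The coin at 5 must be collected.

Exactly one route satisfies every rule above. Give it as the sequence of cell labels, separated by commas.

Moves only go right or down, so the column and row indices never decrease.
Route from 1: right 4 to 5, down 2 to 15 — 6 moves in all.
Check: all required cells visited.

1, 2, 3, 4, 5, 10, 15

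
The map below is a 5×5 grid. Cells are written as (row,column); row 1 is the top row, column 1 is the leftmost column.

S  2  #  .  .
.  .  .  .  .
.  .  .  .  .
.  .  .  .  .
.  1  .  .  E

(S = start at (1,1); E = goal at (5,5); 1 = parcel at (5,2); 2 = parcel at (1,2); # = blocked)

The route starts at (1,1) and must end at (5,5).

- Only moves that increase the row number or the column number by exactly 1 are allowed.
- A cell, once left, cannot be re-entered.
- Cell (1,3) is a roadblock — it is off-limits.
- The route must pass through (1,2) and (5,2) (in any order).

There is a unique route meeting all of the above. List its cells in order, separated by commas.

Moves only go right or down, so the column and row indices never decrease.
Route from (1,1): right 1 to (1,2), down 4 to (5,2), right 3 to (5,5) — 8 moves in all.
Check: all required cells visited.

(1,1), (1,2), (2,2), (3,2), (4,2), (5,2), (5,3), (5,4), (5,5)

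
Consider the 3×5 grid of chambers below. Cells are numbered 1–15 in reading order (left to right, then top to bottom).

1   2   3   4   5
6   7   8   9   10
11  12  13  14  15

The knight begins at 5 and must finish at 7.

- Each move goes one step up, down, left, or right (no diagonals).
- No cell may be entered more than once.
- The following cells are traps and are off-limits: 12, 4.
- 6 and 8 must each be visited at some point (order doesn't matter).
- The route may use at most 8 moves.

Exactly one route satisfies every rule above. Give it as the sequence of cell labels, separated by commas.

The 8-move cap with required stops at 6, 8 leaves no slack for detours.
Route from 5: down 1 to 10, left 2 to 8, up 1 to 3, left 2 to 1, down 1 to 6, right 1 to 7 — 8 moves in all.
Check: all required cells visited; 8 ≤ 8 moves.

5, 10, 9, 8, 3, 2, 1, 6, 7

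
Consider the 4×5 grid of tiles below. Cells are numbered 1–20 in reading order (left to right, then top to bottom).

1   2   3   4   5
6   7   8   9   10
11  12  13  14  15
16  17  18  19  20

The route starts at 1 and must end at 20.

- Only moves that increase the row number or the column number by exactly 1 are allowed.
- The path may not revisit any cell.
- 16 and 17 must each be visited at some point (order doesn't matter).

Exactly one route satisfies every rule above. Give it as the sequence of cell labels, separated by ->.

Moves only go right or down, so the column and row indices never decrease.
Route from 1: 3× down (reaching 16), 4× right (reaching 20) — 7 moves in all.
Check: all required cells visited.

1 -> 6 -> 11 -> 16 -> 17 -> 18 -> 19 -> 20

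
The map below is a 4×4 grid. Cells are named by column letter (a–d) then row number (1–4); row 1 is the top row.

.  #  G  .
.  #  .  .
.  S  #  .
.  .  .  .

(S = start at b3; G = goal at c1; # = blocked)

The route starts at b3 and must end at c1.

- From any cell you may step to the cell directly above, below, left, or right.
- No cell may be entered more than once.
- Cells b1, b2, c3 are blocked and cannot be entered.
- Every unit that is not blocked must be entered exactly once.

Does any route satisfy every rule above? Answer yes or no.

Cell a1 has only one open neighbour but is neither the start nor the goal, so a Hamiltonian route would have to both enter and leave it through the same neighbour — impossible without revisiting.

no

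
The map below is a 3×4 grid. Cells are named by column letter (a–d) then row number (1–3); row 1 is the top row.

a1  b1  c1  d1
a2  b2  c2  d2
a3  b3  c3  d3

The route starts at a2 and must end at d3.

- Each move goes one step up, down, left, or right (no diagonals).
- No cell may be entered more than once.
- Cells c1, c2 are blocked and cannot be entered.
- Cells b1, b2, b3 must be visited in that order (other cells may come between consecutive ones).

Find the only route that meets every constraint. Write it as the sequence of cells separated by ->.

a2 -> a1 -> b1 -> b2 -> b3 -> c3 -> d3

The waypoints must appear in the order b1, b2, b3, with no cell reused.
Route from a2: up to a1, right to b1, 2× down (reaching b3), 2× right (reaching d3) — 6 moves in all.
Check: order respected (b1 at step 2, b2 at step 3, b3 at step 4).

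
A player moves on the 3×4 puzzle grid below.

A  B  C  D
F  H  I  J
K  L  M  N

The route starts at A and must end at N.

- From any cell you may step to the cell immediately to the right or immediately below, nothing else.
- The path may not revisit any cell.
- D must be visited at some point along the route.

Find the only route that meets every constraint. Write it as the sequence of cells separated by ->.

Moves only go right or down, so the column and row indices never decrease.
Route from A: right 3 to D, down 2 to N — 5 moves in all.
Check: all required cells visited.

A -> B -> C -> D -> J -> N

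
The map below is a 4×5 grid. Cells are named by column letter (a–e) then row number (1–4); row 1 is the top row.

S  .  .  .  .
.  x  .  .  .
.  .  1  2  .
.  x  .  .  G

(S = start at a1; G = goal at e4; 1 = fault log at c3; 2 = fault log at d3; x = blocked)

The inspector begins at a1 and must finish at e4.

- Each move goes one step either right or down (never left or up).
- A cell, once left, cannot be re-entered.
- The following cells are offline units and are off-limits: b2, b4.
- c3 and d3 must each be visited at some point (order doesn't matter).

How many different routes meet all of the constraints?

A right/down-only route from a1 to e4 makes exactly 3 down-moves and 4 right-moves in some order.
With no other constraints that would be C(7,3) = 35 routes.
A monotone route can only reach the required cells in the order c3, d3, so split there and multiply the segment counts (each segment already excludes blocked cells): a1→c3: 2; c3→d3: 1; d3→e4: 2; product = 4.
That gives 4 routes.

4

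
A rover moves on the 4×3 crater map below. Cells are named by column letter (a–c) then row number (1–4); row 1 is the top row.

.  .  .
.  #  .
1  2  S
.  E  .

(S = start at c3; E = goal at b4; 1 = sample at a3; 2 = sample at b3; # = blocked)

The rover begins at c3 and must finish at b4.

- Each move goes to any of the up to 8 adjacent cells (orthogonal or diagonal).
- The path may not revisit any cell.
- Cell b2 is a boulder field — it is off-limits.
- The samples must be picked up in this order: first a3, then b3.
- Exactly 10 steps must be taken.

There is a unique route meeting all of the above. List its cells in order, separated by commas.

c3, c2, c1, b1, a1, a2, a3, a4, b3, c4, b4

The waypoints must appear in the order a3, b3, with no cell reused.
Route from c3: 2× up (reaching c1), 2× left (reaching a1), 3× down (reaching a4), up-right to b3, down-right to c4, left to b4 — 10 moves in all.
Check: order respected (1 at step 6, 2 at step 8); 10 moves as required.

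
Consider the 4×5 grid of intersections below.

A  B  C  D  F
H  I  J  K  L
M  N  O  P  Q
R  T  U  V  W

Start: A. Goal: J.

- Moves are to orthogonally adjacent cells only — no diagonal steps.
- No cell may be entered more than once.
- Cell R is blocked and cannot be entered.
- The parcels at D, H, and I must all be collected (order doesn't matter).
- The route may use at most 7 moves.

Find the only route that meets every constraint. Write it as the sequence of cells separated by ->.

The 7-move cap with required stops at D, H, I leaves no slack for detours.
Route from A: down to H, right to I, up to B, 2× right (reaching D), down to K, left to J — 7 moves in all.
Check: all required cells visited; 7 ≤ 7 moves.

A -> H -> I -> B -> C -> D -> K -> J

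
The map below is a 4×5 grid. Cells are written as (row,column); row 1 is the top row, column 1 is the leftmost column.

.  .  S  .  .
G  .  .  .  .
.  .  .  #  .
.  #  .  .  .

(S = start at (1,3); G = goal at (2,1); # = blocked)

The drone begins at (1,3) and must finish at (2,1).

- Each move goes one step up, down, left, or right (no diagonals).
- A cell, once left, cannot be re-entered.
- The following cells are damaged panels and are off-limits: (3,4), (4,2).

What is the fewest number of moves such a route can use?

3

The Manhattan distance from (1,3) to (2,1) is |1−2| + |3−1| = 3, so at least 3 moves are needed.
A route of 3 moves achieves this: (1,3) → (2,3) → (2,2) → (2,1).
Since 3 matches the lower bound, it is optimal.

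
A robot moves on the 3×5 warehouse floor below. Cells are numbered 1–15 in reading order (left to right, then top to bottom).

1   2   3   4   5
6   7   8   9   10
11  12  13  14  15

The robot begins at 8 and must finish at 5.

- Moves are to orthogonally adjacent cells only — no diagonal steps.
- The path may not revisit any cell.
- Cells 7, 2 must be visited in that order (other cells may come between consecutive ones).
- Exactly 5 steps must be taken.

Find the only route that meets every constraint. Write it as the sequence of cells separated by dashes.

8 - 7 - 2 - 3 - 4 - 5

The waypoints must appear in the order 7, 2, with no cell reused.
Route from 8: left 1 to 7, up 1 to 2, right 3 to 5 — 5 moves in all.
Check: order respected (7 at step 1, 2 at step 2); 5 moves as required.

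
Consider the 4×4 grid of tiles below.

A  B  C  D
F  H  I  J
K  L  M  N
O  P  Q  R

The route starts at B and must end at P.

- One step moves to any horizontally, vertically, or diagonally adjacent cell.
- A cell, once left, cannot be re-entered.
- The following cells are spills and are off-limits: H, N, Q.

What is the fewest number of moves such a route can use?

3

With diagonal moves allowed, the Chebyshev distance max(|Δrow|,|Δcol|) from B to P is 3, so at least 3 moves are needed.
A route of 3 moves achieves this: B → F → K → P.
Since 3 matches the lower bound, it is optimal.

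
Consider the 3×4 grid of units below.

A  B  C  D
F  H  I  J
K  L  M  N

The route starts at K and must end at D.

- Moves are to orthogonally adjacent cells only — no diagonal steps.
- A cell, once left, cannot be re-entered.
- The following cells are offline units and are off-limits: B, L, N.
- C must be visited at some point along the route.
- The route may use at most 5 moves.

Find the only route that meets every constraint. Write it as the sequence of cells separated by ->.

Any route must reach C and still end at D within 5 moves, so the order of the required stops is forced.
Route from K: up to F, 2× right (reaching I), up to C, right to D — 5 moves in all.
Check: all required cells visited; 5 ≤ 5 moves.

K -> F -> H -> I -> C -> D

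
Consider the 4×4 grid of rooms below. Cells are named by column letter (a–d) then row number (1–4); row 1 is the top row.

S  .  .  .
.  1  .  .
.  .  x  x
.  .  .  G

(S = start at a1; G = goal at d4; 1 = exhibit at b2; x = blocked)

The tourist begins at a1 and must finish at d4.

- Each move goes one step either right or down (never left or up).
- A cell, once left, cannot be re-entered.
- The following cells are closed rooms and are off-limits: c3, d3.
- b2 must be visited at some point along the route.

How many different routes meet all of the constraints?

2

A right/down-only route from a1 to d4 makes exactly 3 down-moves and 3 right-moves in some order.
With no other constraints that would be C(6,3) = 20 routes.
Split at b2 and multiply the segment counts (each segment already excludes blocked cells): a1→b2: 2; b2→d4: 1; product = 2.
That gives 2 routes.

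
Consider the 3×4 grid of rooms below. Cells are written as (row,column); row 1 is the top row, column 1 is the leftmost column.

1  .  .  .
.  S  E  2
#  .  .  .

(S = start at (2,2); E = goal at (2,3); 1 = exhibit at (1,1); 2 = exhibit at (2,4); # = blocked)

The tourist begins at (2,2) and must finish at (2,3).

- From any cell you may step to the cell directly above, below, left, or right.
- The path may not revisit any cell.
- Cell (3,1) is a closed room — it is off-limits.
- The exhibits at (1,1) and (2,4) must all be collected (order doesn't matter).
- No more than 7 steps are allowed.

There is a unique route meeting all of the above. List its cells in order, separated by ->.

(2,2) -> (2,1) -> (1,1) -> (1,2) -> (1,3) -> (1,4) -> (2,4) -> (2,3)

The budget equals the shortest possible length, so every move has to be on a shortest route through the required cells.
Route from (2,2): left 1 to (2,1), up 1 to (1,1), right 3 to (1,4), down 1 to (2,4), left 1 to (2,3) — 7 moves in all.
Check: all required cells visited; 7 ≤ 7 moves.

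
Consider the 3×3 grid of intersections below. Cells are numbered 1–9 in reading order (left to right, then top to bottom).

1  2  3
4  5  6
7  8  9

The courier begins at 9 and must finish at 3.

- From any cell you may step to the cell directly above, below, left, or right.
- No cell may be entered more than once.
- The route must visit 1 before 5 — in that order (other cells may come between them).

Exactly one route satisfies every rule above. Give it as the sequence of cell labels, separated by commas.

9, 8, 7, 4, 1, 2, 5, 6, 3

The waypoints must appear in the order 1, 5, with no cell reused.
Route from 9: left 2 to 7, up 2 to 1, right 1 to 2, down 1 to 5, right 1 to 6, up 1 to 3 — 8 moves in all.
Check: order respected (1 at step 4, 5 at step 6).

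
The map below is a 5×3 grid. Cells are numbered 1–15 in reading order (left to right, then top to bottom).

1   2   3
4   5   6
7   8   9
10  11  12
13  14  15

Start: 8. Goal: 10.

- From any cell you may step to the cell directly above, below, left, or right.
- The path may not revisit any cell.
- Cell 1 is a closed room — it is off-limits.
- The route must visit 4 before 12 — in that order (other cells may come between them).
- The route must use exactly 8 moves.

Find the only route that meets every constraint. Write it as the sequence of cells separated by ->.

8 -> 7 -> 4 -> 5 -> 6 -> 9 -> 12 -> 11 -> 10

The waypoints must appear in the order 4, 12, with no cell reused.
Route from 8: left to 7, up to 4, 2× right (reaching 6), 2× down (reaching 12), 2× left (reaching 10) — 8 moves in all.
Check: order respected (4 at step 2, 12 at step 6); 8 moves as required.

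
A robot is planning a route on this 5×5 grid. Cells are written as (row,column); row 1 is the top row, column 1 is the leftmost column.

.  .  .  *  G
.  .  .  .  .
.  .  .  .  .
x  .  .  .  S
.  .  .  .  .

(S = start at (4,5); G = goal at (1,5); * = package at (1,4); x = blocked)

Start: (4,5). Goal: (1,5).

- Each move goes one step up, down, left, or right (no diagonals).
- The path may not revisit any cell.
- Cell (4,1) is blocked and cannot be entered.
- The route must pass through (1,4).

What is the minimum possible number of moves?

5

Any route passes through (1,4) somewhere between (4,5) and (1,5). Summing Manhattan distances along the two legs ((4,5) → (1,4) → (1,5)) gives a lower bound of 4 + 1 = 5 moves.
A route of 5 moves achieves this: (4,5) → (3,5) → (2,5) → (2,4) → (1,4) → (1,5).
Since 5 matches the lower bound, it is optimal.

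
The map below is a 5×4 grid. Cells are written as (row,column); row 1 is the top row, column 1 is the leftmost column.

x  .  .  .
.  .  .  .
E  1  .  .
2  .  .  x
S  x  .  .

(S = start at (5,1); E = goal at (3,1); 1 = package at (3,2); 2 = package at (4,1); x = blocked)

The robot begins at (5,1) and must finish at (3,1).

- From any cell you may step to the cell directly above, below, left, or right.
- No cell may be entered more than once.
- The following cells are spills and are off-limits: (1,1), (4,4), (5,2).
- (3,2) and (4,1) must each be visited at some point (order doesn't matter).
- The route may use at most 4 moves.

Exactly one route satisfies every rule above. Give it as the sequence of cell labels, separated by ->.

The budget equals the shortest possible length, so every move has to be on a shortest route through the required cells.
Route from (5,1): up 1 to (4,1), right 1 to (4,2), up 1 to (3,2), left 1 to (3,1) — 4 moves in all.
Check: all required cells visited; 4 ≤ 4 moves.

(5,1) -> (4,1) -> (4,2) -> (3,2) -> (3,1)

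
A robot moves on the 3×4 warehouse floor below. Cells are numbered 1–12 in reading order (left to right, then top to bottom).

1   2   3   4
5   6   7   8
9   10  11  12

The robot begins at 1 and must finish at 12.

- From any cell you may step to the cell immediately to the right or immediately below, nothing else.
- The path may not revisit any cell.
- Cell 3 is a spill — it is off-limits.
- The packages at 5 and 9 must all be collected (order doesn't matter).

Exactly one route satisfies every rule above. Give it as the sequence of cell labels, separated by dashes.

1 - 5 - 9 - 10 - 11 - 12

Moves only go right or down, so the column and row indices never decrease.
Route from 1: down 2 to 9, right 3 to 12 — 5 moves in all.
Check: all required cells visited.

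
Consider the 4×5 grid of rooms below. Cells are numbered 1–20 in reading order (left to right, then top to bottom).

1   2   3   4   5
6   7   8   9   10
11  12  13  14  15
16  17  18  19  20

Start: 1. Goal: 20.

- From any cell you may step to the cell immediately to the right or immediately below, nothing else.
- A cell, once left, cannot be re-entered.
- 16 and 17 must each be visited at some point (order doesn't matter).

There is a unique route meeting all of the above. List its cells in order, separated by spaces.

Moves only go right or down, so the column and row indices never decrease.
Route from 1: down 3 to 16, right 4 to 20 — 7 moves in all.
Check: all required cells visited.

1 6 11 16 17 18 19 20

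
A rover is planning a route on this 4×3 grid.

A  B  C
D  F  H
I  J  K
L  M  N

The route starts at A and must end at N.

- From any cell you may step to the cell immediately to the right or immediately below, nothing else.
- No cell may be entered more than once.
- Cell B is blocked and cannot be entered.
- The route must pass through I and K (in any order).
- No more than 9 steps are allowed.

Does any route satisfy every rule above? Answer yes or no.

One route that works: A → D → I → J → K → N.

yes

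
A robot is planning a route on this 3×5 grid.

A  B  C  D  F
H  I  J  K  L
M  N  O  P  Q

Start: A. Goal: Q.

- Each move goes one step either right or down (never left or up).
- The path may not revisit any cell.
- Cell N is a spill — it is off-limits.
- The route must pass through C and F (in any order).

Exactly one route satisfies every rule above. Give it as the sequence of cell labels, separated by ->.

Moves only go right or down, so the column and row indices never decrease.
Route from A: 4× right (reaching F), 2× down (reaching Q) — 6 moves in all.
Check: all required cells visited.

A -> B -> C -> D -> F -> L -> Q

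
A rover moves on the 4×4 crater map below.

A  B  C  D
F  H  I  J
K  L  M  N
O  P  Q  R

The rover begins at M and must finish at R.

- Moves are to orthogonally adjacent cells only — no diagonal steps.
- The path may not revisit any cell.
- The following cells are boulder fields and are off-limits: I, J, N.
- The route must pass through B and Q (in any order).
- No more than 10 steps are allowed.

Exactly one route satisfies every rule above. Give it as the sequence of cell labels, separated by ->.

The budget equals the shortest possible length, so every move has to be on a shortest route through the required cells.
Route from M: left to L, 2× up (reaching B), left to A, 3× down (reaching O), 3× right (reaching R) — 10 moves in all.
Check: all required cells visited; 10 ≤ 10 moves.

M -> L -> H -> B -> A -> F -> K -> O -> P -> Q -> R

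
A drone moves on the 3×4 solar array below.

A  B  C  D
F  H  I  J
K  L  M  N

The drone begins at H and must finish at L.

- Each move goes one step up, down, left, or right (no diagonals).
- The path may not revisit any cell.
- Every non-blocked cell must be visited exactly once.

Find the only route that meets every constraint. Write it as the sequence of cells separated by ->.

H -> I -> M -> N -> J -> D -> C -> B -> A -> F -> K -> L

Need to visit all 12 open cells exactly once, starting at H and ending at L.
Cell D has only two open neighbours (J and C), so the path must pass straight through it: one of those is the cell it's entered from and the other is where it exits.
Route from H: right 1 to I, down 1 to M, right 1 to N, up 2 to D, left 3 to A, down 2 to K, right 1 to L — 11 moves in all.
Check: all 12 open cells covered.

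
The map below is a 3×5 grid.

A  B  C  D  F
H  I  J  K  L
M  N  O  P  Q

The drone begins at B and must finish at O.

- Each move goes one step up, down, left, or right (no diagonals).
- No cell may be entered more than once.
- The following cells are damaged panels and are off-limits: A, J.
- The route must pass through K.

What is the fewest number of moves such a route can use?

5

Any route passes through K somewhere between B and O. Summing Manhattan distances along the two legs (B → K → O) gives a lower bound of 3 + 2 = 5 moves.
A route of 5 moves achieves this: B → C → D → K → P → O.
Since 5 matches the lower bound, it is optimal.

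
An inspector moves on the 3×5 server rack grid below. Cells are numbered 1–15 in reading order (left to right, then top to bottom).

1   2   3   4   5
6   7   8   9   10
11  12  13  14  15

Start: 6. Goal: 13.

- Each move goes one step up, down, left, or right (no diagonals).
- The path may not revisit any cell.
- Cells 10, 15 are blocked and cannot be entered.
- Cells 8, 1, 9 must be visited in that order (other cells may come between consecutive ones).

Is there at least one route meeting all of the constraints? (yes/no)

Ignoring the required order, 5 revisit-free routes from 6 to 13 pass through all of 8, 1, and 9; the waypoint orders that occur are 1 → 8 → 9 (3); 1 → 9 → 8 (2) — never 8 → 1 → 9.

no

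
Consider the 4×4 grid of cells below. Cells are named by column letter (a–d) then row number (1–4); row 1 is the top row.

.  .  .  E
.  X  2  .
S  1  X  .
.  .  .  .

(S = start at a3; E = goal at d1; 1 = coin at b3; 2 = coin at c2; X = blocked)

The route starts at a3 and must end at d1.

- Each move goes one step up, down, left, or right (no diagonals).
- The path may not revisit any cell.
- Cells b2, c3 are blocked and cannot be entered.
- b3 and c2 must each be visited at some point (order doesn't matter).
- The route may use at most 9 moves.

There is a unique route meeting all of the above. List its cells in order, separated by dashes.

Any route must reach b3 and c2 and still end at d1 within 9 moves, so the order of the required stops is forced.
Route from a3: right 1 to b3, down 1 to b4, right 2 to d4, up 2 to d2, left 1 to c2, up 1 to c1, right 1 to d1 — 9 moves in all.
Check: all required cells visited; 9 ≤ 9 moves.

a3 - b3 - b4 - c4 - d4 - d3 - d2 - c2 - c1 - d1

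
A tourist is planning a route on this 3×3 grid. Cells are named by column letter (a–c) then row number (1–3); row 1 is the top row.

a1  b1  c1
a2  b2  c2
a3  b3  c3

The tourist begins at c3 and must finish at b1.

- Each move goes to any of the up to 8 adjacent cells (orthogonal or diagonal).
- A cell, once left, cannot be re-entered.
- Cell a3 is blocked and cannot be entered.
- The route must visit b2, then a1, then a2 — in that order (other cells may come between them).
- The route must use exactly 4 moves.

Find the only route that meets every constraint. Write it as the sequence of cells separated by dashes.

The waypoints must appear in the order b2, a1, a2, with no cell reused.
Route from c3: up-left 2 to a1, down 1 to a2, up-right 1 to b1 — 4 moves in all.
Check: order respected (b2 at step 1, a1 at step 2, a2 at step 3); 4 moves as required.

c3 - b2 - a1 - a2 - b1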